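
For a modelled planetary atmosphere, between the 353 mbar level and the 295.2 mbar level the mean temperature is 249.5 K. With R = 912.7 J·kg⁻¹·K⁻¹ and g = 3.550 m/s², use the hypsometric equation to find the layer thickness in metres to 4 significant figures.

Hypsometric equation: Δz = (R T̄/g) ln(P₁/P₂).
R T̄/g = 912.7 × 249.5 / 3.550 = 64146 m.
ln(353/295.2) = ln(1.1958) = 0.17882.
Δz = 64146 × 0.17882 = 11471 m.

Δz ≈ 11470 m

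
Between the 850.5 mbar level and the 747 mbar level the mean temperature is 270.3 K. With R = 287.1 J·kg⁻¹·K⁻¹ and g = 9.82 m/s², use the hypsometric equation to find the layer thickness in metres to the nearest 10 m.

Δz ≈ 1030 m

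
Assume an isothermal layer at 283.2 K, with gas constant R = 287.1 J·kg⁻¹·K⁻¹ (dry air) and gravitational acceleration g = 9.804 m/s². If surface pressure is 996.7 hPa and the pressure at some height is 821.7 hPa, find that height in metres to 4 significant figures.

Scale height: H = RT/g = 287.1 × 283.2 / 9.804 = 8293.2 m.
Invert the barometric formula: z = H ln(P₀/P).
P₀/P = 996.7/821.7 = 1.2130; ln(1.2130) = 0.19310.
z = 8293.2 × 0.19310 = 1601.4 m.

z ≈ 1601 m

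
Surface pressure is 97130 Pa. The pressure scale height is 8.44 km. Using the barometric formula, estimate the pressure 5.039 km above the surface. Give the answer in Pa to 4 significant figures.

P ≈ 53460 Pa

Barometric formula: P = P₀ exp(−z/H).
z/H = 5039.0/8440.0 = 0.59704; exp(−0.59704) = 0.55044.
P = 97130 × 0.55044 = 53464 Pa.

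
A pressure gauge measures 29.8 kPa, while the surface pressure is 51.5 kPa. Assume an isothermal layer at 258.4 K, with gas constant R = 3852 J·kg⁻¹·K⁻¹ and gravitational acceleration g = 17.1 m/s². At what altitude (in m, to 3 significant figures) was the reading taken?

Scale height: H = RT/g = 3852 × 258.4 / 17.1 = 58208 m.
Invert the barometric formula: z = H ln(P₀/P).
P₀/P = 51.5/29.8 = 1.7282; ln(1.7282) = 0.54708.
z = 58208 × 0.54708 = 31844 m.

z ≈ 31800 m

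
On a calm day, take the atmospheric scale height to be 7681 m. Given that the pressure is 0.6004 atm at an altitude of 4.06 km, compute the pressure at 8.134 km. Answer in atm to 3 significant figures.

P ≈ 0.353 atm

Between two levels, P₂ = P₁ exp(−Δz/H) with Δz = z₂ − z₁.
Δz = 8134.0 − 4060.0 = 4074.0 m; Δz/H = 4074.0/7681.0 = 0.53040.
P₂ = 0.6004 × exp(−0.53040) = 0.6004 × 0.58837 = 0.35326 atm.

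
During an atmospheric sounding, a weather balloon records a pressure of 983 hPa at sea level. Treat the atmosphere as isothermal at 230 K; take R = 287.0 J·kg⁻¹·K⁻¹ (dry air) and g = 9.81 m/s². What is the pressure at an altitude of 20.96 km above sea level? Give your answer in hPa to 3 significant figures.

Scale height: H = RT/g = 287.0 × 230 / 9.81 = 6728.8 m.
Barometric formula: P = P₀ exp(−z/H).
z/H = 20960/6728.8 = 3.1150; exp(−3.1150) = 0.044379.
P = 983 × 0.044379 = 43.625 hPa.

P ≈ 43.6 hPa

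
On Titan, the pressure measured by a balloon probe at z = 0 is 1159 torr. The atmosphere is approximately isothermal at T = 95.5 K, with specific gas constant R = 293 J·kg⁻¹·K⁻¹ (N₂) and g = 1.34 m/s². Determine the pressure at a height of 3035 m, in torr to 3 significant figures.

Scale height: H = RT/g = 293 × 95.5 / 1.34 = 20882 m.
Barometric formula: P = P₀ exp(−z/H).
z/H = 3035.0/20882 = 0.14534; exp(−0.14534) = 0.86473.
P = 1159 × 0.86473 = 1002.2 torr.

P ≈ 1000 torr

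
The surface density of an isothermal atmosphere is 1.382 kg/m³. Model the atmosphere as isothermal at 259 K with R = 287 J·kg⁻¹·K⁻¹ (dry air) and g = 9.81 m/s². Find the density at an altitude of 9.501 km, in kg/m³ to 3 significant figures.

Scale height: H = RT/g = 287 × 259 / 9.81 = 7577.3 m.
In an isothermal atmosphere, density decays like pressure: ρ = ρ₀ exp(−z/H).
z/H = 9501.0/7577.3 = 1.2539; exp(−1.2539) = 0.28539.
ρ = 1.382 × 0.28539 = 0.39441 kg/m³.

ρ ≈ 0.394 kg/m³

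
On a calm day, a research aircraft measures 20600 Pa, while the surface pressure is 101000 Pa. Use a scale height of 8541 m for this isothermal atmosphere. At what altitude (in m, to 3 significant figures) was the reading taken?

Invert the barometric formula: z = H ln(P₀/P).
P₀/P = 101000/20600 = 4.9029; ln(4.9029) = 1.5898.
z = 8541.0 × 1.5898 = 13578 m.

z ≈ 13600 m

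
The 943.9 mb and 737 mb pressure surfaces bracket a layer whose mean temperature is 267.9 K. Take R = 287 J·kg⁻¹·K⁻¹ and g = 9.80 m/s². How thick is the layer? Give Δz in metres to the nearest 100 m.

Hypsometric equation: Δz = (R T̄/g) ln(P₁/P₂).
R T̄/g = 287 × 267.9 / 9.80 = 7845.6 m.
ln(943.9/737) = ln(1.2807) = 0.24741.
Δz = 7845.6 × 0.24741 = 1941.1 m.

Δz ≈ 1900 m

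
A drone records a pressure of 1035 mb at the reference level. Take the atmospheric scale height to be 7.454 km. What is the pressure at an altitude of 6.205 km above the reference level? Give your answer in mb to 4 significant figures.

Barometric formula: P = P₀ exp(−z/H).
z/H = 6205.0/7454.0 = 0.83244; exp(−0.83244) = 0.43499.
P = 1035 × 0.43499 = 450.21 mb.

P ≈ 450.2 mb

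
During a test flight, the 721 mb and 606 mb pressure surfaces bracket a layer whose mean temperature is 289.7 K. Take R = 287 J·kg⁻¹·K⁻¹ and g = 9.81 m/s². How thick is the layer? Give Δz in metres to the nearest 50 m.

Hypsometric equation: Δz = (R T̄/g) ln(P₁/P₂).
R T̄/g = 287 × 289.7 / 9.81 = 8475.4 m.
ln(721/606) = ln(1.1898) = 0.17379.
Δz = 8475.4 × 0.17379 = 1472.9 m.

Δz ≈ 1450 m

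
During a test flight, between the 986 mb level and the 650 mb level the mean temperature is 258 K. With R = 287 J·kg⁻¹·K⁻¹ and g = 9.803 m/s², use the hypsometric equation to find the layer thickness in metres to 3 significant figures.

Δz ≈ 3150 m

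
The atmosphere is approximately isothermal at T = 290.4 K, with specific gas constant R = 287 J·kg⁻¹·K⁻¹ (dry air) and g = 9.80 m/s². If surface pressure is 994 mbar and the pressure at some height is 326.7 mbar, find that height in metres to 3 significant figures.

z ≈ 9460 m

Scale height: H = RT/g = 287 × 290.4 / 9.80 = 8504.6 m.
Invert the barometric formula: z = H ln(P₀/P).
P₀/P = 994/326.7 = 3.0425; ln(3.0425) = 1.1127.
z = 8504.6 × 1.1127 = 9463.1 m.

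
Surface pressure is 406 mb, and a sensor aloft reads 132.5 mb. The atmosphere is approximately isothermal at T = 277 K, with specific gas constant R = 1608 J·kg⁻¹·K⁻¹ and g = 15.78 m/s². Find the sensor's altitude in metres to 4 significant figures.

Scale height: H = RT/g = 1608 × 277 / 15.78 = 28227 m.
Invert the barometric formula: z = H ln(P₀/P).
P₀/P = 406/132.5 = 3.0642; ln(3.0642) = 1.1198.
z = 28227 × 1.1198 = 31609 m.

z ≈ 31610 m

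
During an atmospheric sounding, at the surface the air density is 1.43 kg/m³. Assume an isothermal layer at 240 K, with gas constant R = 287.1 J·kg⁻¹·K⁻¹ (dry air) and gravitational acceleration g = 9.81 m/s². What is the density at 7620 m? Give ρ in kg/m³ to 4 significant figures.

ρ ≈ 0.4833 kg/m³

Scale height: H = RT/g = 287.1 × 240 / 9.81 = 7023.9 m.
In an isothermal atmosphere, density decays like pressure: ρ = ρ₀ exp(−z/H).
z/H = 7620.0/7023.9 = 1.0849; exp(−1.0849) = 0.33794.
ρ = 1.43 × 0.33794 = 0.48325 kg/m³.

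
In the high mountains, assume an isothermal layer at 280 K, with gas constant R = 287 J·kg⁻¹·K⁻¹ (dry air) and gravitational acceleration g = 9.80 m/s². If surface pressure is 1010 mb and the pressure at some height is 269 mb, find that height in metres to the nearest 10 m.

Scale height: H = RT/g = 287 × 280 / 9.80 = 8200.0 m.
Invert the barometric formula: z = H ln(P₀/P).
P₀/P = 1010/269 = 3.7546; ln(3.7546) = 1.3230.
z = 8200.0 × 1.3230 = 10849 m.

z ≈ 10850 m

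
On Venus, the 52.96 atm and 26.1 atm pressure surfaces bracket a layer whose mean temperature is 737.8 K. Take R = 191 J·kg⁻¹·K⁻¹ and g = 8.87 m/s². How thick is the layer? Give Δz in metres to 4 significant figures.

Δz ≈ 11240 m

Hypsometric equation: Δz = (R T̄/g) ln(P₁/P₂).
R T̄/g = 191 × 737.8 / 8.87 = 15887 m.
ln(52.96/26.1) = ln(2.0291) = 0.70759.
Δz = 15887 × 0.70759 = 11241 m.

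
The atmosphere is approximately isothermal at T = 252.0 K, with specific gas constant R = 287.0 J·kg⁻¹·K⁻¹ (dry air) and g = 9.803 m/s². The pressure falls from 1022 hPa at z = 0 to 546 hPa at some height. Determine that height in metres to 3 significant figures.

z ≈ 4630 m

Scale height: H = RT/g = 287.0 × 252.0 / 9.803 = 7377.7 m.
Invert the barometric formula: z = H ln(P₀/P).
P₀/P = 1022/546 = 1.8718; ln(1.8718) = 0.62690.
z = 7377.7 × 0.62690 = 4625.1 m.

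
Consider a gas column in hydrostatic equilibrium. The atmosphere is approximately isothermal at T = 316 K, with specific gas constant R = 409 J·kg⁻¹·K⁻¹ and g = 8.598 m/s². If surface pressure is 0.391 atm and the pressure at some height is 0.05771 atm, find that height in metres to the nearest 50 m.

Scale height: H = RT/g = 409 × 316 / 8.598 = 15032 m.
Invert the barometric formula: z = H ln(P₀/P).
P₀/P = 0.391/0.05771 = 6.7753; ln(6.7753) = 1.9133.
z = 15032 × 1.9133 = 28761 m.

z ≈ 28750 m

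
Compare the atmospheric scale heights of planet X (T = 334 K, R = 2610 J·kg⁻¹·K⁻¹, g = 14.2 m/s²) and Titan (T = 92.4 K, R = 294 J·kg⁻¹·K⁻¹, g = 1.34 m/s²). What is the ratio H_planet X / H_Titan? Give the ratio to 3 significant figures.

H = RT/g for each body.
H_planet X = 2610 × 334 / 14.2 = 61390 m.
H_Titan = 294 × 92.4 / 1.34 = 20273 m.
H_planet X/H_Titan = 61390/20273 = 3.0282.

H_planet X/H_Titan ≈ 3.03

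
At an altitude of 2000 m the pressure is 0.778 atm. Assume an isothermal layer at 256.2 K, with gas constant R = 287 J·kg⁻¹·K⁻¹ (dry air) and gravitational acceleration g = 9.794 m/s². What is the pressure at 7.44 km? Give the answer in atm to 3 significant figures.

P ≈ 0.377 atm

Scale height: H = RT/g = 287 × 256.2 / 9.794 = 7507.6 m.
Between two levels, P₂ = P₁ exp(−Δz/H) with Δz = z₂ − z₁.
Δz = 7440.0 − 2000.0 = 5440.0 m; Δz/H = 5440.0/7507.6 = 0.72460.
P₂ = 0.778 × exp(−0.72460) = 0.778 × 0.48452 = 0.37696 atm.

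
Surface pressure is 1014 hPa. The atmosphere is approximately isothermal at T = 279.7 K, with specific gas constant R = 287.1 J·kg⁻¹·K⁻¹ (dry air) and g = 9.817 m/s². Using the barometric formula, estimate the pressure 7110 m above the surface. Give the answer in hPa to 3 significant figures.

Scale height: H = RT/g = 287.1 × 279.7 / 9.817 = 8179.9 m.
Barometric formula: P = P₀ exp(−z/H).
z/H = 7110.0/8179.9 = 0.86920; exp(−0.86920) = 0.41929.
P = 1014 × 0.41929 = 425.16 hPa.

P ≈ 425 hPa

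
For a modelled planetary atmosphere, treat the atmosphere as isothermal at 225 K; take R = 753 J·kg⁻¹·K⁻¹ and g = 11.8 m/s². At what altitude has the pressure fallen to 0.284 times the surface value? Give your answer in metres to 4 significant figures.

z ≈ 18070 m

Scale height: H = RT/g = 753 × 225 / 11.8 = 14358 m.
Set P/P₀ = exp(−z/H) = 0.284, so z = −H ln(0.284).
−ln(0.284) = 1.2588; z = 14358 × 1.2588 = 18074 m.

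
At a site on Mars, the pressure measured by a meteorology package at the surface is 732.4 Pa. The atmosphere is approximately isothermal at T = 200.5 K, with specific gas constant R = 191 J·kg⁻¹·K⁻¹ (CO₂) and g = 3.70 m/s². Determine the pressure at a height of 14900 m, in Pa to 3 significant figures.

Scale height: H = RT/g = 191 × 200.5 / 3.70 = 10350 m.
Barometric formula: P = P₀ exp(−z/H).
z/H = 14900/10350 = 1.4396; exp(−1.4396) = 0.23702.
P = 732.4 × 0.23702 = 173.59 Pa.

P ≈ 174 Pa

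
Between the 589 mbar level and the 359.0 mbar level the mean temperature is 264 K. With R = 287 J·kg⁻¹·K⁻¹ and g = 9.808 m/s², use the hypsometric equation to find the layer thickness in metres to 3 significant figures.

Hypsometric equation: Δz = (R T̄/g) ln(P₁/P₂).
R T̄/g = 287 × 264 / 9.808 = 7725.1 m.
ln(589/359.0) = ln(1.6407) = 0.49512.
Δz = 7725.1 × 0.49512 = 3824.9 m.

Δz ≈ 3820 m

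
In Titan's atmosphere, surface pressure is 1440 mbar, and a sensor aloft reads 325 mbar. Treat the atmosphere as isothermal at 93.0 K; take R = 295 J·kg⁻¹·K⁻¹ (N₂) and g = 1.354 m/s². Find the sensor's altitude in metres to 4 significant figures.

Scale height: H = RT/g = 295 × 93.0 / 1.354 = 20262 m.
Invert the barometric formula: z = H ln(P₀/P).
P₀/P = 1440/325 = 4.4308; ln(4.4308) = 1.4886.
z = 20262 × 1.4886 = 30162 m.

z ≈ 30160 m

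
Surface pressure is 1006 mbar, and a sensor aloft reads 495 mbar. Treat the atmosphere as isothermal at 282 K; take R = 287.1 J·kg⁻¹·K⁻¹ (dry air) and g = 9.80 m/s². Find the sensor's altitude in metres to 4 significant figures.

Scale height: H = RT/g = 287.1 × 282 / 9.80 = 8261.4 m.
Invert the barometric formula: z = H ln(P₀/P).
P₀/P = 1006/495 = 2.0323; ln(2.0323) = 0.70917.
z = 8261.4 × 0.70917 = 5858.7 m.

z ≈ 5859 m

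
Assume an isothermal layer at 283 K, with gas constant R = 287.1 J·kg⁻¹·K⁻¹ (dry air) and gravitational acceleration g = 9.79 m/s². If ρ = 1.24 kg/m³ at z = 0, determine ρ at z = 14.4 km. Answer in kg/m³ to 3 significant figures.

ρ ≈ 0.219 kg/m³

Scale height: H = RT/g = 287.1 × 283 / 9.79 = 8299.2 m.
In an isothermal atmosphere, density decays like pressure: ρ = ρ₀ exp(−z/H).
z/H = 14400/8299.2 = 1.7351; exp(−1.7351) = 0.17638.
ρ = 1.24 × 0.17638 = 0.21871 kg/m³.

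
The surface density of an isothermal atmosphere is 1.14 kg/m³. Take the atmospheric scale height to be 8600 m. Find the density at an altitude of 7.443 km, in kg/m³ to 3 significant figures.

In an isothermal atmosphere, density decays like pressure: ρ = ρ₀ exp(−z/H).
z/H = 7443.0/8600.0 = 0.86547; exp(−0.86547) = 0.42085.
ρ = 1.14 × 0.42085 = 0.47977 kg/m³.

ρ ≈ 0.480 kg/m³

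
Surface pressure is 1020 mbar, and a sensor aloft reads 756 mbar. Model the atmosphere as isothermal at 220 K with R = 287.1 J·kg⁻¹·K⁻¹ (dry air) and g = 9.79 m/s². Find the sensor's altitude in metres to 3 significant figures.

z ≈ 1930 m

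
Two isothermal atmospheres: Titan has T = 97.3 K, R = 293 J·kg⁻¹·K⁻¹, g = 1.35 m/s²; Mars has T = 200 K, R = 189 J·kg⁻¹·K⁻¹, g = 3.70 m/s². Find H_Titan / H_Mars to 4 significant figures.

H_Titan/H_Mars ≈ 2.067

H = RT/g for each body.
H_Titan = 293 × 97.3 / 1.35 = 21118 m.
H_Mars = 189 × 200 / 3.70 = 10216 m.
H_Titan/H_Mars = 21118/10216 = 2.0671.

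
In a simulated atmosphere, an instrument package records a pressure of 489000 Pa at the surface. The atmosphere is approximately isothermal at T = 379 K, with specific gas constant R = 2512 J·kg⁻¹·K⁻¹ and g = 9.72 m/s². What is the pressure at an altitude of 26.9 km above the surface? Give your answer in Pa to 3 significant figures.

P ≈ 372000 Pa

Scale height: H = RT/g = 2512 × 379 / 9.72 = 97947 m.
Barometric formula: P = P₀ exp(−z/H).
z/H = 26900/97947 = 0.27464; exp(−0.27464) = 0.75985.
P = 489000 × 0.75985 = 371570 Pa.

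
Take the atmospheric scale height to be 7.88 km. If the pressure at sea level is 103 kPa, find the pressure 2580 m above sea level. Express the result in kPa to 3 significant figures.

P ≈ 74.2 kPa

Barometric formula: P = P₀ exp(−z/H).
z/H = 2580.0/7880.0 = 0.32741; exp(−0.32741) = 0.72079.
P = 103 × 0.72079 = 74.241 kPa.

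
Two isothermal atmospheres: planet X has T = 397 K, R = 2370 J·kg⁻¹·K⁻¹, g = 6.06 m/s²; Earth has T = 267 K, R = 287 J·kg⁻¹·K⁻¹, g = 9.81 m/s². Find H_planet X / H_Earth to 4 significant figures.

H_planet X/H_Earth ≈ 19.88

H = RT/g for each body.
H_planet X = 2370 × 397 / 6.06 = 155260 m.
H_Earth = 287 × 267 / 9.81 = 7811.3 m.
H_planet X/H_Earth = 155260/7811.3 = 19.876.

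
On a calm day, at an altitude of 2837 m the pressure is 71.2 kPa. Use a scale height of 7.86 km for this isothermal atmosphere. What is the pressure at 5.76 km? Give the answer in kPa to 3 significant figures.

P ≈ 49.1 kPa

Between two levels, P₂ = P₁ exp(−Δz/H) with Δz = z₂ − z₁.
Δz = 5760.0 − 2837.0 = 2923.0 m; Δz/H = 2923.0/7860.0 = 0.37188.
P₂ = 71.2 × exp(−0.37188) = 71.2 × 0.68944 = 49.088 kPa.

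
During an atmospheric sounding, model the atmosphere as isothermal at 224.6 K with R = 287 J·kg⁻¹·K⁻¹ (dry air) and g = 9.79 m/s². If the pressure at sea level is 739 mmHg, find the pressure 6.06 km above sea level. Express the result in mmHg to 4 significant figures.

P ≈ 294.4 mmHg

Scale height: H = RT/g = 287 × 224.6 / 9.79 = 6584.3 m.
Barometric formula: P = P₀ exp(−z/H).
z/H = 6060.0/6584.3 = 0.92037; exp(−0.92037) = 0.39837.
P = 739 × 0.39837 = 294.40 mmHg.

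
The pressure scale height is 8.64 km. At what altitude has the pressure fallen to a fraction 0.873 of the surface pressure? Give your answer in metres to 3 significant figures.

Set P/P₀ = exp(−z/H) = 0.873, so z = −H ln(0.873).
−ln(0.873) = 0.13582; z = 8640.0 × 0.13582 = 1173.5 m.

z ≈ 1170 m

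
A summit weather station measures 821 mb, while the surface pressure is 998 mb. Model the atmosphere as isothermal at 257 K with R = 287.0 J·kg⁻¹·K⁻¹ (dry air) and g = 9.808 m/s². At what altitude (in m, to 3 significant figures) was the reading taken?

Scale height: H = RT/g = 287.0 × 257 / 9.808 = 7520.3 m.
Invert the barometric formula: z = H ln(P₀/P).
P₀/P = 998/821 = 1.2156; ln(1.2156) = 0.19524.
z = 7520.3 × 0.19524 = 1468.3 m.

z ≈ 1470 m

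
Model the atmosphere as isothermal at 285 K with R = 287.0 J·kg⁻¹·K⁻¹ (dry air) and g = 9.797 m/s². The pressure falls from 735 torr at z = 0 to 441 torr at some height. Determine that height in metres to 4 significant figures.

z ≈ 4265 m

Scale height: H = RT/g = 287.0 × 285 / 9.797 = 8349.0 m.
Invert the barometric formula: z = H ln(P₀/P).
P₀/P = 735/441 = 1.6667; ln(1.6667) = 0.51085.
z = 8349.0 × 0.51085 = 4265.1 m.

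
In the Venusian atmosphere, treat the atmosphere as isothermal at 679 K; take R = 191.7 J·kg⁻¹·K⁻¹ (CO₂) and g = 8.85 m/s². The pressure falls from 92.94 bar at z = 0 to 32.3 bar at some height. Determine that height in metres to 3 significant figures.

Scale height: H = RT/g = 191.7 × 679 / 8.85 = 14708 m.
Invert the barometric formula: z = H ln(P₀/P).
P₀/P = 92.94/32.3 = 2.8774; ln(2.8774) = 1.0569.
z = 14708 × 1.0569 = 15545 m.

z ≈ 15500 m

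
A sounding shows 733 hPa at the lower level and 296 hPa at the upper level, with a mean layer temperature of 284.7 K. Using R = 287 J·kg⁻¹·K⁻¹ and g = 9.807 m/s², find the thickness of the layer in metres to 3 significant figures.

Δz ≈ 7560 m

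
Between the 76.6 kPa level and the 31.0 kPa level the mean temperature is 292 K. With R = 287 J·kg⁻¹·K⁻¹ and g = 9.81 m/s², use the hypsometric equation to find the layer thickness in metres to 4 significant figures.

Hypsometric equation: Δz = (R T̄/g) ln(P₁/P₂).
R T̄/g = 287 × 292 / 9.81 = 8542.7 m.
ln(76.6/31.0) = ln(2.4710) = 0.90462.
Δz = 8542.7 × 0.90462 = 7727.9 m.

Δz ≈ 7728 m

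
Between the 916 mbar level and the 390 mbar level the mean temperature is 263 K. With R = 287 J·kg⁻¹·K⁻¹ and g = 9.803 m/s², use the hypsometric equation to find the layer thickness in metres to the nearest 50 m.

Hypsometric equation: Δz = (R T̄/g) ln(P₁/P₂).
R T̄/g = 287 × 263 / 9.803 = 7699.8 m.
ln(916/390) = ln(2.3487) = 0.85386.
Δz = 7699.8 × 0.85386 = 6574.6 m.

Δz ≈ 6550 m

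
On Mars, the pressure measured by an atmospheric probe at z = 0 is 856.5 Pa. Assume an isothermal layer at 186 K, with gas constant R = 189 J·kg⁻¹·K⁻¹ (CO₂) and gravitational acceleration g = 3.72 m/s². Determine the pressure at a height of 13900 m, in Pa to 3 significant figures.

P ≈ 197 Pa

Scale height: H = RT/g = 189 × 186 / 3.72 = 9450.0 m.
Barometric formula: P = P₀ exp(−z/H).
z/H = 13900/9450.0 = 1.4709; exp(−1.4709) = 0.22972.
P = 856.5 × 0.22972 = 196.76 Pa.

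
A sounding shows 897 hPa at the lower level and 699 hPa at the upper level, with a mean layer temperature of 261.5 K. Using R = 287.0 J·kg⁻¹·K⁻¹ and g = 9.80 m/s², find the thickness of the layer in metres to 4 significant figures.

Δz ≈ 1910 m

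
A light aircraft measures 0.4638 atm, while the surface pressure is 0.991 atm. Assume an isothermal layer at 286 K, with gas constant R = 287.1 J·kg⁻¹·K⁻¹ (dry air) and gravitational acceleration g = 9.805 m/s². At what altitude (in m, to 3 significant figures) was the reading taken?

Scale height: H = RT/g = 287.1 × 286 / 9.805 = 8374.4 m.
Invert the barometric formula: z = H ln(P₀/P).
P₀/P = 0.991/0.4638 = 2.1367; ln(2.1367) = 0.75926.
z = 8374.4 × 0.75926 = 6358.3 m.

z ≈ 6360 m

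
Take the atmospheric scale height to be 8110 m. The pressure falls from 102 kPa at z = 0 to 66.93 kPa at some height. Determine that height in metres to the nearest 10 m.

z ≈ 3420 m

Invert the barometric formula: z = H ln(P₀/P).
P₀/P = 102/66.93 = 1.5240; ln(1.5240) = 0.42134.
z = 8110.0 × 0.42134 = 3417.1 m.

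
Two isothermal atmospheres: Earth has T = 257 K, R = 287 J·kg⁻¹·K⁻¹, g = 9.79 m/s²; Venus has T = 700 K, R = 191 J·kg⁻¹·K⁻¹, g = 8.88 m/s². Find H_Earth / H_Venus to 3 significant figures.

H_Earth/H_Venus ≈ 0.500

H = RT/g for each body.
H_Earth = 287 × 257 / 9.79 = 7534.1 m.
H_Venus = 191 × 700 / 8.88 = 15056 m.
H_Earth/H_Venus = 7534.1/15056 = 0.50041.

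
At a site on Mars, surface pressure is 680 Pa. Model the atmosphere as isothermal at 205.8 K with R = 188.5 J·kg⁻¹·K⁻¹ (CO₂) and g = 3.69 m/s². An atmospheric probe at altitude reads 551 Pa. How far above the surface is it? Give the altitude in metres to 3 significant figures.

z ≈ 2210 m

Scale height: H = RT/g = 188.5 × 205.8 / 3.69 = 10513 m.
Invert the barometric formula: z = H ln(P₀/P).
P₀/P = 680/551 = 1.2341; ln(1.2341) = 0.21034.
z = 10513 × 0.21034 = 2211.3 m.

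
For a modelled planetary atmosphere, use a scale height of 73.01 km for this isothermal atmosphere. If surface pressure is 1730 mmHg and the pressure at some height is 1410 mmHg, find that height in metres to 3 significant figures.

z ≈ 14900 m

Invert the barometric formula: z = H ln(P₀/P).
P₀/P = 1730/1410 = 1.2270; ln(1.2270) = 0.20457.
z = 73010 × 0.20457 = 14936 m.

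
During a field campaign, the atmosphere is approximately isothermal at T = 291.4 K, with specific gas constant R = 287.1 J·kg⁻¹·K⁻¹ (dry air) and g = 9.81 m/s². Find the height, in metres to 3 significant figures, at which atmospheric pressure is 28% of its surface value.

Scale height: H = RT/g = 287.1 × 291.4 / 9.81 = 8528.1 m.
Set P/P₀ = exp(−z/H) = 0.28, so z = −H ln(0.28).
−ln(0.28) = 1.2730; z = 8528.1 × 1.2730 = 10856 m.

z ≈ 10900 m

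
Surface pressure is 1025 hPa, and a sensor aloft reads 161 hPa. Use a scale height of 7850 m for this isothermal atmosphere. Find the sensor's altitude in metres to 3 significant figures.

z ≈ 14500 m

Invert the barometric formula: z = H ln(P₀/P).
P₀/P = 1025/161 = 6.3665; ln(6.3665) = 1.8510.
z = 7850.0 × 1.8510 = 14530 m.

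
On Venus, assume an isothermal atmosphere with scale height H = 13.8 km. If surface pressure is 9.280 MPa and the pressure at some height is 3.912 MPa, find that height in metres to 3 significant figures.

Invert the barometric formula: z = H ln(P₀/P).
P₀/P = 9.280/3.912 = 2.3722; ln(2.3722) = 0.86382.
z = 13800 × 0.86382 = 11921 m.

z ≈ 11900 m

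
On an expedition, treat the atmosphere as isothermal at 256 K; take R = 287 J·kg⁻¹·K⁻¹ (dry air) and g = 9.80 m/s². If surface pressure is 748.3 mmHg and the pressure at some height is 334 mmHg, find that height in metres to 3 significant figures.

Scale height: H = RT/g = 287 × 256 / 9.80 = 7497.1 m.
Invert the barometric formula: z = H ln(P₀/P).
P₀/P = 748.3/334 = 2.2404; ln(2.2404) = 0.80665.
z = 7497.1 × 0.80665 = 6047.5 m.

z ≈ 6050 m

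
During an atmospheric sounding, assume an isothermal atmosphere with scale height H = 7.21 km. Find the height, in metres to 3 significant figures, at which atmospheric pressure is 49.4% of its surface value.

z ≈ 5080 m

Set P/P₀ = exp(−z/H) = 0.494, so z = −H ln(0.494).
−ln(0.494) = 0.70522; z = 7210.0 × 0.70522 = 5084.6 m.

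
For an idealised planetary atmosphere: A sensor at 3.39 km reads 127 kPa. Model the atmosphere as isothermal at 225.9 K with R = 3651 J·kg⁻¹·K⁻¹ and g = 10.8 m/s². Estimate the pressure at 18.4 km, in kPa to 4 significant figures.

P ≈ 104.3 kPa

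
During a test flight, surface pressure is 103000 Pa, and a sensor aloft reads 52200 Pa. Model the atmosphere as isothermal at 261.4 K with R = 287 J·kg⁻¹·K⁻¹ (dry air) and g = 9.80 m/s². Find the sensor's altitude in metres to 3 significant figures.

Scale height: H = RT/g = 287 × 261.4 / 9.80 = 7655.3 m.
Invert the barometric formula: z = H ln(P₀/P).
P₀/P = 103000/52200 = 1.9732; ln(1.9732) = 0.67966.
z = 7655.3 × 0.67966 = 5203.0 m.

z ≈ 5200 m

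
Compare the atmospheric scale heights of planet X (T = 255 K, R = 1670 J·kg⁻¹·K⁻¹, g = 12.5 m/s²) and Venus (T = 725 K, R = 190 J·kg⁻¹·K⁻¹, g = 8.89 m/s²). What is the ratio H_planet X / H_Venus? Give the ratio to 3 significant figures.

H = RT/g for each body.
H_planet X = 1670 × 255 / 12.5 = 34068 m.
H_Venus = 190 × 725 / 8.89 = 15495 m.
H_planet X/H_Venus = 34068/15495 = 2.1986.

H_planet X/H_Venus ≈ 2.20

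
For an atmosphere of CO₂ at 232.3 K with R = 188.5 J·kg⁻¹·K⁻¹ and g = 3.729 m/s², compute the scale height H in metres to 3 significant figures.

The scale height of an isothermal atmosphere is H = RT/g.
H = 188.5 × 232.3 / 3.729 = 43789/3.729 = 11743 m.

H ≈ 11700 m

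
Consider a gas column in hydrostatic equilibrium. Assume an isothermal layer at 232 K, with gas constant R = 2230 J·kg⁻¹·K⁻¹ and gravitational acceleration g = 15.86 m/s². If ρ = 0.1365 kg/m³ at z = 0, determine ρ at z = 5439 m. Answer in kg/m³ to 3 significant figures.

ρ ≈ 0.116 kg/m³

Scale height: H = RT/g = 2230 × 232 / 15.86 = 32620 m.
In an isothermal atmosphere, density decays like pressure: ρ = ρ₀ exp(−z/H).
z/H = 5439.0/32620 = 0.16674; exp(−0.16674) = 0.84642.
ρ = 0.1365 × 0.84642 = 0.11554 kg/m³.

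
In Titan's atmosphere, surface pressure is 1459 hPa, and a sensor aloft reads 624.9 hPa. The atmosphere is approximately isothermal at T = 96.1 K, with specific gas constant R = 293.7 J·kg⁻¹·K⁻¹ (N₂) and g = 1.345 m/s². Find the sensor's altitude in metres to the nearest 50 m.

z ≈ 17800 m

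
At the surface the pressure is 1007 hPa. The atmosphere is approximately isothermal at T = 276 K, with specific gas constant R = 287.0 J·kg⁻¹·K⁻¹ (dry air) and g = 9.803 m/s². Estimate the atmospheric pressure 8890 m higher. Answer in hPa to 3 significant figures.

P ≈ 335 hPa

Scale height: H = RT/g = 287.0 × 276 / 9.803 = 8080.4 m.
Barometric formula: P = P₀ exp(−z/H).
z/H = 8890.0/8080.4 = 1.1002; exp(−1.1002) = 0.33280.
P = 1007 × 0.33280 = 335.13 hPa.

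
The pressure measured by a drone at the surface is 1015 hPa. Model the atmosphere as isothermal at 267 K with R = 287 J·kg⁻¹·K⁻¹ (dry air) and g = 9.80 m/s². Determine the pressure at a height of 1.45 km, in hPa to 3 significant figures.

Scale height: H = RT/g = 287 × 267 / 9.80 = 7819.3 m.
Barometric formula: P = P₀ exp(−z/H).
z/H = 1450.0/7819.3 = 0.18544; exp(−0.18544) = 0.83074.
P = 1015 × 0.83074 = 843.20 hPa.

P ≈ 843 hPa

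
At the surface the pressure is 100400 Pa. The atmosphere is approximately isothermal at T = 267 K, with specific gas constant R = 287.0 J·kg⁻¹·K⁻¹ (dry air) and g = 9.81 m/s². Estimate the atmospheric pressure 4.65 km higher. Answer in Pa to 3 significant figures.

Scale height: H = RT/g = 287.0 × 267 / 9.81 = 7811.3 m.
Barometric formula: P = P₀ exp(−z/H).
z/H = 4650.0/7811.3 = 0.59529; exp(−0.59529) = 0.55140.
P = 100400 × 0.55140 = 55361 Pa.

P ≈ 55400 Pa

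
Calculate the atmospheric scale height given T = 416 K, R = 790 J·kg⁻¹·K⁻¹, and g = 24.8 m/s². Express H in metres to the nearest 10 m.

H ≈ 13250 m

The scale height of an isothermal atmosphere is H = RT/g.
H = 790 × 416 / 24.8 = 328640/24.8 = 13252 m.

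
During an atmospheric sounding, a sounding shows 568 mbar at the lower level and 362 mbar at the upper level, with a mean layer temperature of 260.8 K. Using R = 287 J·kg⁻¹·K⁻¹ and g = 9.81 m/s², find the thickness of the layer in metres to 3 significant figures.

Δz ≈ 3440 m

Hypsometric equation: Δz = (R T̄/g) ln(P₁/P₂).
R T̄/g = 287 × 260.8 / 9.81 = 7629.9 m.
ln(568/362) = ln(1.5691) = 0.45050.
Δz = 7629.9 × 0.45050 = 3437.3 m.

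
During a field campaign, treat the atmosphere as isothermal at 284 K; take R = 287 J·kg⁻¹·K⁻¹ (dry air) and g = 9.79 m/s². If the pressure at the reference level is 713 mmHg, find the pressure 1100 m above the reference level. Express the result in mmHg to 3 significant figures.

P ≈ 625 mmHg

Scale height: H = RT/g = 287 × 284 / 9.79 = 8325.6 m.
Barometric formula: P = P₀ exp(−z/H).
z/H = 1100.0/8325.6 = 0.13212; exp(−0.13212) = 0.87624.
P = 713 × 0.87624 = 624.76 mmHg.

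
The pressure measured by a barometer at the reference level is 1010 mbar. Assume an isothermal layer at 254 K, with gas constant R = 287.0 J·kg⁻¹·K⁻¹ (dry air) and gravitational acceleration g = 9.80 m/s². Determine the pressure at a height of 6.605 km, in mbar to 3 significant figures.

Scale height: H = RT/g = 287.0 × 254 / 9.80 = 7438.6 m.
Barometric formula: P = P₀ exp(−z/H).
z/H = 6605.0/7438.6 = 0.88794; exp(−0.88794) = 0.41150.
P = 1010 × 0.41150 = 415.61 mbar.

P ≈ 416 mbar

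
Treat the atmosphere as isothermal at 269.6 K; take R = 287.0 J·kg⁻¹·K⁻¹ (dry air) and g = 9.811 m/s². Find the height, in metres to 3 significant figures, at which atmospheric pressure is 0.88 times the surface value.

z ≈ 1010 m

Scale height: H = RT/g = 287.0 × 269.6 / 9.811 = 7886.6 m.
Set P/P₀ = exp(−z/H) = 0.88, so z = −H ln(0.88).
−ln(0.88) = 0.12783; z = 7886.6 × 0.12783 = 1008.1 m.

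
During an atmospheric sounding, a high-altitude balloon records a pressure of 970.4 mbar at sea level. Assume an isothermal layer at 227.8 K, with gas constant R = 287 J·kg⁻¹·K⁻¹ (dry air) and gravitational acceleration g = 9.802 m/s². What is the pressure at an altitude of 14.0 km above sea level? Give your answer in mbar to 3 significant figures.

Scale height: H = RT/g = 287 × 227.8 / 9.802 = 6669.9 m.
Barometric formula: P = P₀ exp(−z/H).
z/H = 14000/6669.9 = 2.0990; exp(−2.0990) = 0.12258.
P = 970.4 × 0.12258 = 118.95 mbar.

P ≈ 119 mbar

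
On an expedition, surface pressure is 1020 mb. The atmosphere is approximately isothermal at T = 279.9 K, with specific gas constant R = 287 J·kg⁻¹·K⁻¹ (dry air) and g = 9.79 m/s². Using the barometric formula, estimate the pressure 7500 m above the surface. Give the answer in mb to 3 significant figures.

Scale height: H = RT/g = 287 × 279.9 / 9.79 = 8205.4 m.
Barometric formula: P = P₀ exp(−z/H).
z/H = 7500.0/8205.4 = 0.91403; exp(−0.91403) = 0.40091.
P = 1020 × 0.40091 = 408.93 mb.

P ≈ 409 mb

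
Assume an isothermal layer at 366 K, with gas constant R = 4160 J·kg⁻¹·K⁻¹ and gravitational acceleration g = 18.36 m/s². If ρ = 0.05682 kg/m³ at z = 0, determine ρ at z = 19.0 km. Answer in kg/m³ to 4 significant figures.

Scale height: H = RT/g = 4160 × 366 / 18.36 = 82928 m.
In an isothermal atmosphere, density decays like pressure: ρ = ρ₀ exp(−z/H).
z/H = 19000/82928 = 0.22911; exp(−0.22911) = 0.79524.
ρ = 0.05682 × 0.79524 = 0.045186 kg/m³.

ρ ≈ 0.04519 kg/m³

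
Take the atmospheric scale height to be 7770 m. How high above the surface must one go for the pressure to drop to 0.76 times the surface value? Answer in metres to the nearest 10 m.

z ≈ 2130 m

Set P/P₀ = exp(−z/H) = 0.76, so z = −H ln(0.76).
−ln(0.76) = 0.27444; z = 7770.0 × 0.27444 = 2132.4 m.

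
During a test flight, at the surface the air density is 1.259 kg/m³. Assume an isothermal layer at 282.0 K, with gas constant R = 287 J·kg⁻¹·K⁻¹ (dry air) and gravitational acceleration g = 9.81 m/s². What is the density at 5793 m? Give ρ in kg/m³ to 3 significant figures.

ρ ≈ 0.624 kg/m³

Scale height: H = RT/g = 287 × 282.0 / 9.81 = 8250.2 m.
In an isothermal atmosphere, density decays like pressure: ρ = ρ₀ exp(−z/H).
z/H = 5793.0/8250.2 = 0.70216; exp(−0.70216) = 0.49551.
ρ = 1.259 × 0.49551 = 0.62385 kg/m³.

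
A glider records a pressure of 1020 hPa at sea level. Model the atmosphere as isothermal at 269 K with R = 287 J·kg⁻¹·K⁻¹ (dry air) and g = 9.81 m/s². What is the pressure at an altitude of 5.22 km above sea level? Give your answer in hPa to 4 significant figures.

P ≈ 525.5 hPa

Scale height: H = RT/g = 287 × 269 / 9.81 = 7869.8 m.
Barometric formula: P = P₀ exp(−z/H).
z/H = 5220.0/7869.8 = 0.66330; exp(−0.66330) = 0.51515.
P = 1020 × 0.51515 = 525.45 hPa.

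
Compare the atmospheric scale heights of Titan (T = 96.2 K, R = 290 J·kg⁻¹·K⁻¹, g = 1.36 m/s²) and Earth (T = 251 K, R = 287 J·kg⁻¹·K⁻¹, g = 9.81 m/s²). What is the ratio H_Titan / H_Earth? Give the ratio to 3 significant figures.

H_Titan/H_Earth ≈ 2.79

H = RT/g for each body.
H_Titan = 290 × 96.2 / 1.36 = 20513 m.
H_Earth = 287 × 251 / 9.81 = 7343.2 m.
H_Titan/H_Earth = 20513/7343.2 = 2.7935.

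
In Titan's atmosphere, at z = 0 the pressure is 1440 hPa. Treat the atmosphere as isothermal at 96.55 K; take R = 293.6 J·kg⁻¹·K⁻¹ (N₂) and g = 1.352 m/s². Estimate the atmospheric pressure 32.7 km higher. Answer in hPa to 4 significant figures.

P ≈ 302.7 hPa

Scale height: H = RT/g = 293.6 × 96.55 / 1.352 = 20967 m.
Barometric formula: P = P₀ exp(−z/H).
z/H = 32700/20967 = 1.5596; exp(−1.5596) = 0.21022.
P = 1440 × 0.21022 = 302.72 hPa.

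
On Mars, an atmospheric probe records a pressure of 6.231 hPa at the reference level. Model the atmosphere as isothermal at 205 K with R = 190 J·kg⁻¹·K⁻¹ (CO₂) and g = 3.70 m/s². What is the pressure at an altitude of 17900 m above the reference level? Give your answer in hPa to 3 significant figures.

P ≈ 1.14 hPa

Scale height: H = RT/g = 190 × 205 / 3.70 = 10527 m.
Barometric formula: P = P₀ exp(−z/H).
z/H = 17900/10527 = 1.7004; exp(−1.7004) = 0.18261.
P = 6.231 × 0.18261 = 1.1378 hPa.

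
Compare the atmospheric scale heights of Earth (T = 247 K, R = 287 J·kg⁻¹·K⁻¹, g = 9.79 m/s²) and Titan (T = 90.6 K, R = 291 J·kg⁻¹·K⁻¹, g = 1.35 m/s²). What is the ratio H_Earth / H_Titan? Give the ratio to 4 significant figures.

H_Earth/H_Titan ≈ 0.3708

H = RT/g for each body.
H_Earth = 287 × 247 / 9.79 = 7241.0 m.
H_Titan = 291 × 90.6 / 1.35 = 19529 m.
H_Earth/H_Titan = 7241.0/19529 = 0.37078.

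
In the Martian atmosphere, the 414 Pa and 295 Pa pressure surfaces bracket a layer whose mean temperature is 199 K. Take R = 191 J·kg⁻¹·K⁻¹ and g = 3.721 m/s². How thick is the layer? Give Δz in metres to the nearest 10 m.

Δz ≈ 3460 m

Hypsometric equation: Δz = (R T̄/g) ln(P₁/P₂).
R T̄/g = 191 × 199 / 3.721 = 10215 m.
ln(414/295) = ln(1.4034) = 0.33890.
Δz = 10215 × 0.33890 = 3461.9 m.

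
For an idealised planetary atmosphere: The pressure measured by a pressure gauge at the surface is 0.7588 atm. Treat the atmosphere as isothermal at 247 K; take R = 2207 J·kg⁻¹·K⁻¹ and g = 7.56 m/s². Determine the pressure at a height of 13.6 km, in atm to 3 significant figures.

P ≈ 0.628 atm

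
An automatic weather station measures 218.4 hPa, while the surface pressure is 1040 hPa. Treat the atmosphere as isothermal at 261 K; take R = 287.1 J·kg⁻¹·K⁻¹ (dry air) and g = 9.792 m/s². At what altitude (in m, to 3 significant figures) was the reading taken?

z ≈ 11900 m

Scale height: H = RT/g = 287.1 × 261 / 9.792 = 7652.5 m.
Invert the barometric formula: z = H ln(P₀/P).
P₀/P = 1040/218.4 = 4.7619; ln(4.7619) = 1.5606.
z = 7652.5 × 1.5606 = 11942 m.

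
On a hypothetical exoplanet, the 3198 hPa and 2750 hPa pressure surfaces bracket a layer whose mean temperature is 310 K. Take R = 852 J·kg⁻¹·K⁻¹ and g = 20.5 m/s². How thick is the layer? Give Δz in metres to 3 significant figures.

Hypsometric equation: Δz = (R T̄/g) ln(P₁/P₂).
R T̄/g = 852 × 310 / 20.5 = 12884 m.
ln(3198/2750) = ln(1.1629) = 0.15092.
Δz = 12884 × 0.15092 = 1944.5 m.

Δz ≈ 1940 m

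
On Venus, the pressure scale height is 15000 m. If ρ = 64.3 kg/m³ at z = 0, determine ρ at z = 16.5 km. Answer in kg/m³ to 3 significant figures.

ρ ≈ 21.4 kg/m³

In an isothermal atmosphere, density decays like pressure: ρ = ρ₀ exp(−z/H).
z/H = 16500/15000 = 1.1000; exp(−1.1000) = 0.33287.
ρ = 64.3 × 0.33287 = 21.404 kg/m³.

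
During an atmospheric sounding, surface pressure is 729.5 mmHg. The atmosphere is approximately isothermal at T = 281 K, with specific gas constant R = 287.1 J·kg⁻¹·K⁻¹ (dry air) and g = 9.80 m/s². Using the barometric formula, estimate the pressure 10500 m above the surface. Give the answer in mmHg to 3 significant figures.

Scale height: H = RT/g = 287.1 × 281 / 9.80 = 8232.2 m.
Barometric formula: P = P₀ exp(−z/H).
z/H = 10500/8232.2 = 1.2755; exp(−1.2755) = 0.27929.
P = 729.5 × 0.27929 = 203.74 mmHg.

P ≈ 204 mmHg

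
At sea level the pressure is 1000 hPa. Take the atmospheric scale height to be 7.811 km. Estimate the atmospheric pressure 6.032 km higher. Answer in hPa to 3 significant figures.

Barometric formula: P = P₀ exp(−z/H).
z/H = 6032.0/7811.0 = 0.77224; exp(−0.77224) = 0.46198.
P = 1000 × 0.46198 = 461.98 hPa.

P ≈ 462 hPa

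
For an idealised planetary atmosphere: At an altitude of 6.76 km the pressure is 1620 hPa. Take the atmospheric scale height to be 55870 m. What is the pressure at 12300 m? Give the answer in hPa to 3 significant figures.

P ≈ 1470 hPa

Between two levels, P₂ = P₁ exp(−Δz/H) with Δz = z₂ − z₁.
Δz = 12300 − 6760.0 = 5540.0 m; Δz/H = 5540.0/55870 = 0.099159.
P₂ = 1620 × exp(−0.099159) = 1620 × 0.90560 = 1467.1 hPa.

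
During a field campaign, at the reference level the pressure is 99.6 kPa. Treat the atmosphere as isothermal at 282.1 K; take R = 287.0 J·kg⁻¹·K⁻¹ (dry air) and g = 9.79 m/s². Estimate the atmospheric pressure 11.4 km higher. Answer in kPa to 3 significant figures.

Scale height: H = RT/g = 287.0 × 282.1 / 9.79 = 8269.9 m.
Barometric formula: P = P₀ exp(−z/H).
z/H = 11400/8269.9 = 1.3785; exp(−1.3785) = 0.25196.
P = 99.6 × 0.25196 = 25.095 kPa.

P ≈ 25.1 kPa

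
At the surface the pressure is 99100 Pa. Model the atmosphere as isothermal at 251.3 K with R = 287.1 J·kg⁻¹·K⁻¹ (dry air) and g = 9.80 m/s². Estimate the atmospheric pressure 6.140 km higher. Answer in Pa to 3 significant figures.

P ≈ 43000 Pa

Scale height: H = RT/g = 287.1 × 251.3 / 9.80 = 7362.1 m.
Barometric formula: P = P₀ exp(−z/H).
z/H = 6140.0/7362.1 = 0.83400; exp(−0.83400) = 0.43431.
P = 99100 × 0.43431 = 43040 Pa.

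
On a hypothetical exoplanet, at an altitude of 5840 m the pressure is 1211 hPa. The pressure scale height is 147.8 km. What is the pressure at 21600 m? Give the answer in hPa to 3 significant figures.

P ≈ 1090 hPa

Between two levels, P₂ = P₁ exp(−Δz/H) with Δz = z₂ − z₁.
Δz = 21600 − 5840.0 = 15760 m; Δz/H = 15760/147800 = 0.10663.
P₂ = 1211 × exp(−0.10663) = 1211 × 0.89886 = 1088.5 hPa.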